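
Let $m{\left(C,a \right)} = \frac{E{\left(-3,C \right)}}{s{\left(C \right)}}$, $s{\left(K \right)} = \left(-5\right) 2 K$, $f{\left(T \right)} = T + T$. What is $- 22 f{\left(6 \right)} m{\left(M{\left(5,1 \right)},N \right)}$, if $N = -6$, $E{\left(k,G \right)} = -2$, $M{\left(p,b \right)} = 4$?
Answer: $- \frac{66}{5} \approx -13.2$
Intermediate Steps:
$f{\left(T \right)} = 2 T$
$s{\left(K \right)} = - 10 K$
$m{\left(C,a \right)} = \frac{1}{5 C}$ ($m{\left(C,a \right)} = - \frac{2}{\left(-10\right) C} = - 2 \left(- \frac{1}{10 C}\right) = \frac{1}{5 C}$)
$- 22 f{\left(6 \right)} m{\left(M{\left(5,1 \right)},N \right)} = - 22 \cdot 2 \cdot 6 \frac{1}{5 \cdot 4} = \left(-22\right) 12 \cdot \frac{1}{5} \cdot \frac{1}{4} = \left(-264\right) \frac{1}{20} = - \frac{66}{5}$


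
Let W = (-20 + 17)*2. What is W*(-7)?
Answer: 42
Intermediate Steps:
W = -6 (W = -3*2 = -6)
W*(-7) = -6*(-7) = 42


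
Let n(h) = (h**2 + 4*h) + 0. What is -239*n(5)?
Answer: -10755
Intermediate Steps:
n(h) = h**2 + 4*h
-239*n(5) = -1195*(4 + 5) = -1195*9 = -239*45 = -10755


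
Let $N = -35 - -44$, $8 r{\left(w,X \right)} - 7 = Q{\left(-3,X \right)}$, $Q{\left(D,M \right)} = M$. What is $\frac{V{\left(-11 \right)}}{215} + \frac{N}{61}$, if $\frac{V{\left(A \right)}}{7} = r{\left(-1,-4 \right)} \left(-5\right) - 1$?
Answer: $\frac{5659}{104920} \approx 0.053936$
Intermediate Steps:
$r{\left(w,X \right)} = \frac{7}{8} + \frac{X}{8}$
$N = 9$ ($N = -35 + 44 = 9$)
$V{\left(A \right)} = - \frac{161}{8}$ ($V{\left(A \right)} = 7 \left(\left(\frac{7}{8} + \frac{1}{8} \left(-4\right)\right) \left(-5\right) - 1\right) = 7 \left(\left(\frac{7}{8} - \frac{1}{2}\right) \left(-5\right) - 1\right) = 7 \left(\frac{3}{8} \left(-5\right) - 1\right) = 7 \left(- \frac{15}{8} - 1\right) = 7 \left(- \frac{23}{8}\right) = - \frac{161}{8}$)
$\frac{V{\left(-11 \right)}}{215} + \frac{N}{61} = - \frac{161}{8 \cdot 215} + \frac{9}{61} = \left(- \frac{161}{8}\right) \frac{1}{215} + 9 \cdot \frac{1}{61} = - \frac{161}{1720} + \frac{9}{61} = \frac{5659}{104920}$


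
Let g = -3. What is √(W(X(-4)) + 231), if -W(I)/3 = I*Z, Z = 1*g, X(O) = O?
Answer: √195 ≈ 13.964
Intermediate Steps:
Z = -3 (Z = 1*(-3) = -3)
W(I) = 9*I (W(I) = -3*I*(-3) = -(-9)*I = 9*I)
√(W(X(-4)) + 231) = √(9*(-4) + 231) = √(-36 + 231) = √195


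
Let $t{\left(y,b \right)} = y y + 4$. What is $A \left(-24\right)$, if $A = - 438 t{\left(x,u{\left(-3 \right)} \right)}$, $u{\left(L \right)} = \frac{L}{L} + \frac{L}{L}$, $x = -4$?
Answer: $210240$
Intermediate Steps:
$u{\left(L \right)} = 2$ ($u{\left(L \right)} = 1 + 1 = 2$)
$t{\left(y,b \right)} = 4 + y^{2}$ ($t{\left(y,b \right)} = y^{2} + 4 = 4 + y^{2}$)
$A = -8760$ ($A = - 438 \left(4 + \left(-4\right)^{2}\right) = - 438 \left(4 + 16\right) = \left(-438\right) 20 = -8760$)
$A \left(-24\right) = \left(-8760\right) \left(-24\right) = 210240$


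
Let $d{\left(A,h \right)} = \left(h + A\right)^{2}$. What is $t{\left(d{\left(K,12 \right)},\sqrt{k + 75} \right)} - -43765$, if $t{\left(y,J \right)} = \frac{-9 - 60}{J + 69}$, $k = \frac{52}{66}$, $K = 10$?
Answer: $\frac{6766437067}{154612} + \frac{69 \sqrt{82533}}{154612} \approx 43764.0$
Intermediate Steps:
$d{\left(A,h \right)} = \left(A + h\right)^{2}$
$k = \frac{26}{33}$ ($k = 52 \cdot \frac{1}{66} = \frac{26}{33} \approx 0.78788$)
$t{\left(y,J \right)} = - \frac{69}{69 + J}$
$t{\left(d{\left(K,12 \right)},\sqrt{k + 75} \right)} - -43765 = - \frac{69}{69 + \sqrt{\frac{26}{33} + 75}} - -43765 = - \frac{69}{69 + \sqrt{\frac{2501}{33}}} + 43765 = - \frac{69}{69 + \frac{\sqrt{82533}}{33}} + 43765 = 43765 - \frac{69}{69 + \frac{\sqrt{82533}}{33}}$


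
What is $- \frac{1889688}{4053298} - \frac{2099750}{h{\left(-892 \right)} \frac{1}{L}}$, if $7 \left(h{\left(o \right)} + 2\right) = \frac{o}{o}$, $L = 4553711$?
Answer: $\frac{135646825159013248778}{26346437} \approx 5.1486 \cdot 10^{12}$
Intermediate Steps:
$h{\left(o \right)} = - \frac{13}{7}$ ($h{\left(o \right)} = -2 + \frac{o \frac{1}{o}}{7} = -2 + \frac{1}{7} \cdot 1 = -2 + \frac{1}{7} = - \frac{13}{7}$)
$- \frac{1889688}{4053298} - \frac{2099750}{h{\left(-892 \right)} \frac{1}{L}} = - \frac{1889688}{4053298} - \frac{2099750}{\left(- \frac{13}{7}\right) \frac{1}{4553711}} = \left(-1889688\right) \frac{1}{4053298} - \frac{2099750}{\left(- \frac{13}{7}\right) \frac{1}{4553711}} = - \frac{944844}{2026649} - \frac{2099750}{- \frac{13}{31875977}} = - \frac{944844}{2026649} - - \frac{66931582705750}{13} = - \frac{944844}{2026649} + \frac{66931582705750}{13} = \frac{135646825159013248778}{26346437}$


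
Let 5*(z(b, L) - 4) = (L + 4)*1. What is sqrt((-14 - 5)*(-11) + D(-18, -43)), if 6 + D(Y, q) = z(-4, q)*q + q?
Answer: 7*sqrt(165)/5 ≈ 17.983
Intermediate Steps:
z(b, L) = 24/5 + L/5 (z(b, L) = 4 + ((L + 4)*1)/5 = 4 + ((4 + L)*1)/5 = 4 + (4 + L)/5 = 4 + (4/5 + L/5) = 24/5 + L/5)
D(Y, q) = -6 + q + q*(24/5 + q/5) (D(Y, q) = -6 + ((24/5 + q/5)*q + q) = -6 + (q*(24/5 + q/5) + q) = -6 + (q + q*(24/5 + q/5)) = -6 + q + q*(24/5 + q/5))
sqrt((-14 - 5)*(-11) + D(-18, -43)) = sqrt((-14 - 5)*(-11) + (-6 + (1/5)*(-43)**2 + (29/5)*(-43))) = sqrt(-19*(-11) + (-6 + (1/5)*1849 - 1247/5)) = sqrt(209 + (-6 + 1849/5 - 1247/5)) = sqrt(209 + 572/5) = sqrt(1617/5) = 7*sqrt(165)/5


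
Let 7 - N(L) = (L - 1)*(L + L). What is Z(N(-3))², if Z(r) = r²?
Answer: 83521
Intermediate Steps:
N(L) = 7 - 2*L*(-1 + L) (N(L) = 7 - (L - 1)*(L + L) = 7 - (-1 + L)*2*L = 7 - 2*L*(-1 + L))
Z(N(-3))² = ((7 - 2*(-3)² + 2*(-3))²)² = ((7 - 2*9 - 6)²)² = ((7 - 18 - 6)²)² = ((-17)²)² = 289² = 83521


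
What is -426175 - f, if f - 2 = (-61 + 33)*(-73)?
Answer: -428221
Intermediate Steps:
f = 2046 (f = 2 + (-61 + 33)*(-73) = 2 - 28*(-73) = 2 + 2044 = 2046)
-426175 - f = -426175 - 1*2046 = -426175 - 2046 = -428221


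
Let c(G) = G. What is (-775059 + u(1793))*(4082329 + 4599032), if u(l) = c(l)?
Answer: -6713001295026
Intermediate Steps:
u(l) = l
(-775059 + u(1793))*(4082329 + 4599032) = (-775059 + 1793)*(4082329 + 4599032) = -773266*8681361 = -6713001295026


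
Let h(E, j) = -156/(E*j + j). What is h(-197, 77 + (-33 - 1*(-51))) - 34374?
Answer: -160010931/4655 ≈ -34374.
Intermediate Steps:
h(E, j) = -156/(j + E*j)
h(-197, 77 + (-33 - 1*(-51))) - 34374 = -156/((77 + (-33 - 1*(-51)))*(1 - 197)) - 34374 = -156/((77 + (-33 + 51))*(-196)) - 34374 = -156*(-1/196)/(77 + 18) - 34374 = -156*(-1/196)/95 - 34374 = -156*1/95*(-1/196) - 34374 = 39/4655 - 34374 = -160010931/4655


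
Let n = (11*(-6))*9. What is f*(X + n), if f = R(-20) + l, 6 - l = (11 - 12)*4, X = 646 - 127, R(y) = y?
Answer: 750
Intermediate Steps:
X = 519
l = 10 (l = 6 - (11 - 12)*4 = 6 - (-1)*4 = 6 - 1*(-4) = 6 + 4 = 10)
n = -594 (n = -66*9 = -594)
f = -10 (f = -20 + 10 = -10)
f*(X + n) = -10*(519 - 594) = -10*(-75) = 750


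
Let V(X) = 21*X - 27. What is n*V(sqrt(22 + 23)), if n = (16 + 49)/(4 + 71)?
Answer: -117/5 + 273*sqrt(5)/5 ≈ 98.689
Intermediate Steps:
V(X) = -27 + 21*X
n = 13/15 (n = 65/75 = 65*(1/75) = 13/15 ≈ 0.86667)
n*V(sqrt(22 + 23)) = 13*(-27 + 21*sqrt(22 + 23))/15 = 13*(-27 + 21*sqrt(45))/15 = 13*(-27 + 21*(3*sqrt(5)))/15 = 13*(-27 + 63*sqrt(5))/15 = -117/5 + 273*sqrt(5)/5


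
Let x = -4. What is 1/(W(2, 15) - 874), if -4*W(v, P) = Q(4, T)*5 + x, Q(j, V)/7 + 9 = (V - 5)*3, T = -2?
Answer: -2/1221 ≈ -0.0016380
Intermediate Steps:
Q(j, V) = -168 + 21*V (Q(j, V) = -63 + 7*((V - 5)*3) = -63 + 7*((-5 + V)*3) = -63 + 7*(-15 + 3*V) = -63 + (-105 + 21*V) = -168 + 21*V)
W(v, P) = 527/2 (W(v, P) = -((-168 + 21*(-2))*5 - 4)/4 = -((-168 - 42)*5 - 4)/4 = -(-210*5 - 4)/4 = -(-1050 - 4)/4 = -¼*(-1054) = 527/2)
1/(W(2, 15) - 874) = 1/(527/2 - 874) = 1/(-1221/2) = -2/1221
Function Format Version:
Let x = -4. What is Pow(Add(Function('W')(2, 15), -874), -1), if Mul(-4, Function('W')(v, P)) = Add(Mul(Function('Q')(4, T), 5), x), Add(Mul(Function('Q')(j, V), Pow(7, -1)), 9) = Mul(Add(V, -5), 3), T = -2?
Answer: Rational(-2, 1221) ≈ -0.0016380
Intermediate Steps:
Function('Q')(j, V) = Add(-168, Mul(21, V)) (Function('Q')(j, V) = Add(-63, Mul(7, Mul(Add(V, -5), 3))) = Add(-63, Mul(7, Mul(Add(-5, V), 3))) = Add(-63, Mul(7, Add(-15, Mul(3, V)))) = Add(-63, Add(-105, Mul(21, V))) = Add(-168, Mul(21, V)))
Function('W')(v, P) = Rational(527, 2) (Function('W')(v, P) = Mul(Rational(-1, 4), Add(Mul(Add(-168, Mul(21, -2)), 5), -4)) = Mul(Rational(-1, 4), Add(Mul(Add(-168, -42), 5), -4)) = Mul(Rational(-1, 4), Add(Mul(-210, 5), -4)) = Mul(Rational(-1, 4), Add(-1050, -4)) = Mul(Rational(-1, 4), -1054) = Rational(527, 2))
Pow(Add(Function('W')(2, 15), -874), -1) = Pow(Add(Rational(527, 2), -874), -1) = Pow(Rational(-1221, 2), -1) = Rational(-2, 1221)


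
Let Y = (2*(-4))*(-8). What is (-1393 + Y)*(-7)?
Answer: 9303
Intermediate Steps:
Y = 64 (Y = -8*(-8) = 64)
(-1393 + Y)*(-7) = (-1393 + 64)*(-7) = -1329*(-7) = 9303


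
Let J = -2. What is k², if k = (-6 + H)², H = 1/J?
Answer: 28561/16 ≈ 1785.1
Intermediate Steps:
H = -½ (H = 1/(-2) = -½ ≈ -0.50000)
k = 169/4 (k = (-6 - ½)² = (-13/2)² = 169/4 ≈ 42.250)
k² = (169/4)² = 28561/16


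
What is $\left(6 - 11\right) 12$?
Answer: $-60$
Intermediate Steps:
$\left(6 - 11\right) 12 = \left(-5\right) 12 = -60$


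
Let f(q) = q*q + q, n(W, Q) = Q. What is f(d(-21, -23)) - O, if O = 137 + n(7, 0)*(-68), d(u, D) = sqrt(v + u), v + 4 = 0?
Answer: -162 + 5*I ≈ -162.0 + 5.0*I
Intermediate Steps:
v = -4 (v = -4 + 0 = -4)
d(u, D) = sqrt(-4 + u)
O = 137 (O = 137 + 0*(-68) = 137 + 0 = 137)
f(q) = q + q**2 (f(q) = q**2 + q = q + q**2)
f(d(-21, -23)) - O = sqrt(-4 - 21)*(1 + sqrt(-4 - 21)) - 1*137 = sqrt(-25)*(1 + sqrt(-25)) - 137 = (5*I)*(1 + 5*I) - 137 = 5*I*(1 + 5*I) - 137 = -137 + 5*I*(1 + 5*I)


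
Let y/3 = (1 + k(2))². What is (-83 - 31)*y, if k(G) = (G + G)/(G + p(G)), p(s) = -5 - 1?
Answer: 0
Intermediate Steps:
p(s) = -6
k(G) = 2*G/(-6 + G) (k(G) = (G + G)/(G - 6) = (2*G)/(-6 + G) = 2*G/(-6 + G))
y = 0 (y = 3*(1 + 2*2/(-6 + 2))² = 3*(1 + 2*2/(-4))² = 3*(1 + 2*2*(-¼))² = 3*(1 - 1)² = 3*0² = 3*0 = 0)
(-83 - 31)*y = (-83 - 31)*0 = -114*0 = 0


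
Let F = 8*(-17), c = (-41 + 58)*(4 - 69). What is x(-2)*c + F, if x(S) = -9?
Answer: 9809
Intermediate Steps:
c = -1105 (c = 17*(-65) = -1105)
F = -136
x(-2)*c + F = -9*(-1105) - 136 = 9945 - 136 = 9809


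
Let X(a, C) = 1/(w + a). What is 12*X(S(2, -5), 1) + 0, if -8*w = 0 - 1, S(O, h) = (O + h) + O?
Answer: -96/7 ≈ -13.714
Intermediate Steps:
S(O, h) = h + 2*O
w = ⅛ (w = -(0 - 1)/8 = -⅛*(-1) = ⅛ ≈ 0.12500)
X(a, C) = 1/(⅛ + a)
12*X(S(2, -5), 1) + 0 = 12*(8/(1 + 8*(-5 + 2*2))) + 0 = 12*(8/(1 + 8*(-5 + 4))) + 0 = 12*(8/(1 + 8*(-1))) + 0 = 12*(8/(1 - 8)) + 0 = 12*(8/(-7)) + 0 = 12*(8*(-⅐)) + 0 = 12*(-8/7) + 0 = -96/7 + 0 = -96/7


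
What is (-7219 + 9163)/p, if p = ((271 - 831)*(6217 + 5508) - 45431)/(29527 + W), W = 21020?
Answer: -98263368/6611431 ≈ -14.863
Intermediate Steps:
p = -6611431/50547 (p = ((271 - 831)*(6217 + 5508) - 45431)/(29527 + 21020) = (-560*11725 - 45431)/50547 = (-6566000 - 45431)*(1/50547) = -6611431*1/50547 = -6611431/50547 ≈ -130.80)
(-7219 + 9163)/p = (-7219 + 9163)/(-6611431/50547) = 1944*(-50547/6611431) = -98263368/6611431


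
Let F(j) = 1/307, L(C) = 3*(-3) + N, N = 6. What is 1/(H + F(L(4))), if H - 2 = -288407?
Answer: -307/88540334 ≈ -3.4673e-6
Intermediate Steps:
H = -288405 (H = 2 - 288407 = -288405)
L(C) = -3 (L(C) = 3*(-3) + 6 = -9 + 6 = -3)
F(j) = 1/307
1/(H + F(L(4))) = 1/(-288405 + 1/307) = 1/(-88540334/307) = -307/88540334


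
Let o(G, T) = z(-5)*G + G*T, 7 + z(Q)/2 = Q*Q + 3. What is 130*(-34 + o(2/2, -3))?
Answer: 650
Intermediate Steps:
z(Q) = -8 + 2*Q² (z(Q) = -14 + 2*(Q*Q + 3) = -14 + 2*(Q² + 3) = -14 + 2*(3 + Q²) = -14 + (6 + 2*Q²) = -8 + 2*Q²)
o(G, T) = 42*G + G*T (o(G, T) = (-8 + 2*(-5)²)*G + G*T = (-8 + 2*25)*G + G*T = (-8 + 50)*G + G*T = 42*G + G*T)
130*(-34 + o(2/2, -3)) = 130*(-34 + (2/2)*(42 - 3)) = 130*(-34 + (2*(½))*39) = 130*(-34 + 1*39) = 130*(-34 + 39) = 130*5 = 650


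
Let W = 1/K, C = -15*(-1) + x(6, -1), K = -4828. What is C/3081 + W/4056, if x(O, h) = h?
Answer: 2343163/515669024 ≈ 0.0045439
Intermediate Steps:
C = 14 (C = -15*(-1) - 1 = 15 - 1 = 14)
W = -1/4828 (W = 1/(-4828) = -1/4828 ≈ -0.00020713)
C/3081 + W/4056 = 14/3081 - 1/4828/4056 = 14*(1/3081) - 1/4828*1/4056 = 14/3081 - 1/19582368 = 2343163/515669024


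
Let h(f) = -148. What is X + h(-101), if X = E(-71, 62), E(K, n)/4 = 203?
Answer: 664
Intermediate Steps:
E(K, n) = 812 (E(K, n) = 4*203 = 812)
X = 812
X + h(-101) = 812 - 148 = 664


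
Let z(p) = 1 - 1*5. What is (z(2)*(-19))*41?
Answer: 3116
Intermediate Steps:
z(p) = -4 (z(p) = 1 - 5 = -4)
(z(2)*(-19))*41 = -4*(-19)*41 = 76*41 = 3116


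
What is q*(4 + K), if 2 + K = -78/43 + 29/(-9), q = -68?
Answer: 79900/387 ≈ 206.46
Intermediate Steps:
K = -2723/387 (K = -2 + (-78/43 + 29/(-9)) = -2 + (-78*1/43 + 29*(-1/9)) = -2 + (-78/43 - 29/9) = -2 - 1949/387 = -2723/387 ≈ -7.0362)
q*(4 + K) = -68*(4 - 2723/387) = -68*(-1175/387) = 79900/387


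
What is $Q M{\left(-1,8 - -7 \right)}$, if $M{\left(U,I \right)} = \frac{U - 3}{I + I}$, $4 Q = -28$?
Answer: $\frac{14}{15} \approx 0.93333$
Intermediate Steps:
$Q = -7$ ($Q = \frac{1}{4} \left(-28\right) = -7$)
$M{\left(U,I \right)} = \frac{-3 + U}{2 I}$
$Q M{\left(-1,8 - -7 \right)} = - 7 \frac{-3 - 1}{2 \left(8 - -7\right)} = - 7 \cdot \frac{1}{2} \frac{1}{8 + 7} \left(-4\right) = - 7 \cdot \frac{1}{2} \cdot \frac{1}{15} \left(-4\right) = \left(-7\right) \left(- \frac{2}{15}\right) = \frac{14}{15}$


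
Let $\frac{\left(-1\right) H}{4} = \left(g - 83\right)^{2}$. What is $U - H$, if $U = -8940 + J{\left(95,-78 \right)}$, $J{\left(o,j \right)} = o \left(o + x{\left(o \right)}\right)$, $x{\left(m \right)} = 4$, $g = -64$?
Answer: $86901$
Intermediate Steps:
$J{\left(o,j \right)} = o \left(4 + o\right)$ ($J{\left(o,j \right)} = o \left(o + 4\right) = o \left(4 + o\right)$)
$U = 465$ ($U = -8940 + 95 \left(4 + 95\right) = -8940 + 95 \cdot 99 = -8940 + 9405 = 465$)
$H = -86436$ ($H = - 4 \left(-64 - 83\right)^{2} = - 4 \left(-147\right)^{2} = \left(-4\right) 21609 = -86436$)
$U - H = 465 - -86436 = 465 + 86436 = 86901$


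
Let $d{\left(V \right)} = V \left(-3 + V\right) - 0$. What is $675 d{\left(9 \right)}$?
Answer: $36450$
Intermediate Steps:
$d{\left(V \right)} = V \left(-3 + V\right)$ ($d{\left(V \right)} = V \left(-3 + V\right) + 0 = V \left(-3 + V\right)$)
$675 d{\left(9 \right)} = 675 \cdot 9 \left(-3 + 9\right) = 675 \cdot 9 \cdot 6 = 675 \cdot 54 = 36450$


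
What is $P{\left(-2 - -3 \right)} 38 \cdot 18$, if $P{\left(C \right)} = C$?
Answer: $684$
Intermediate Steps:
$P{\left(-2 - -3 \right)} 38 \cdot 18 = \left(-2 - -3\right) 38 \cdot 18 = \left(-2 + 3\right) 38 \cdot 18 = 1 \cdot 38 \cdot 18 = 38 \cdot 18 = 684$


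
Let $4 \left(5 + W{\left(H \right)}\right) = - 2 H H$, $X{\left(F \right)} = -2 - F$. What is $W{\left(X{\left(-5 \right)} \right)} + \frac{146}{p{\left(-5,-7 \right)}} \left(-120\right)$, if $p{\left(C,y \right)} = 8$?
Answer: $- \frac{4399}{2} \approx -2199.5$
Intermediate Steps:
$W{\left(H \right)} = -5 - \frac{H^{2}}{2}$ ($W{\left(H \right)} = -5 + \frac{- 2 H H}{4} = -5 + \frac{\left(-2\right) H^{2}}{4} = -5 - \frac{H^{2}}{2}$)
$W{\left(X{\left(-5 \right)} \right)} + \frac{146}{p{\left(-5,-7 \right)}} \left(-120\right) = \left(-5 - \frac{\left(-2 - -5\right)^{2}}{2}\right) + \frac{146}{8} \left(-120\right) = \left(-5 - \frac{\left(-2 + 5\right)^{2}}{2}\right) + 146 \cdot \frac{1}{8} \left(-120\right) = \left(-5 - \frac{3^{2}}{2}\right) + \frac{73}{4} \left(-120\right) = \left(-5 - \frac{9}{2}\right) - 2190 = - \frac{19}{2} - 2190 = - \frac{4399}{2}$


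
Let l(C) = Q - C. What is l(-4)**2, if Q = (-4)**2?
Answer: 400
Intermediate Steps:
Q = 16
l(C) = 16 - C
l(-4)**2 = (16 - 1*(-4))**2 = (16 + 4)**2 = 20**2 = 400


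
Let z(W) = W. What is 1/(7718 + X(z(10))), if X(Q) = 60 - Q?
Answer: 1/7768 ≈ 0.00012873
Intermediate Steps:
1/(7718 + X(z(10))) = 1/(7718 + (60 - 1*10)) = 1/(7718 + (60 - 10)) = 1/(7718 + 50) = 1/7768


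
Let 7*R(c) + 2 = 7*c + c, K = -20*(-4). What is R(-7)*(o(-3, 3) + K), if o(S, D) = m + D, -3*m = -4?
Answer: -14674/21 ≈ -698.76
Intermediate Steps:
m = 4/3 (m = -1/3*(-4) = 4/3 ≈ 1.3333)
K = 80
R(c) = -2/7 + 8*c/7 (R(c) = -2/7 + (7*c + c)/7 = -2/7 + (8*c)/7 = -2/7 + 8*c/7)
o(S, D) = 4/3 + D
R(-7)*(o(-3, 3) + K) = (-2/7 + (8/7)*(-7))*((4/3 + 3) + 80) = (-2/7 - 8)*(13/3 + 80) = -58/7*253/3 = -14674/21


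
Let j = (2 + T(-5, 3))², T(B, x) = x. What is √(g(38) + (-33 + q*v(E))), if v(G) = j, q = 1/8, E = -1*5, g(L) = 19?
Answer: I*√174/4 ≈ 3.2977*I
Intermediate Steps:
j = 25 (j = (2 + 3)² = 5² = 25)
E = -5
q = ⅛ ≈ 0.12500
v(G) = 25
√(g(38) + (-33 + q*v(E))) = √(19 + (-33 + (⅛)*25)) = √(19 + (-33 + 25/8)) = √(19 - 239/8) = √(-87/8) = I*√174/4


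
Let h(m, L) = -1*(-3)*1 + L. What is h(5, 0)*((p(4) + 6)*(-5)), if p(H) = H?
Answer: -150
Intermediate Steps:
h(m, L) = 3 + L (h(m, L) = 3*1 + L = 3 + L)
h(5, 0)*((p(4) + 6)*(-5)) = (3 + 0)*((4 + 6)*(-5)) = 3*(10*(-5)) = 3*(-50) = -150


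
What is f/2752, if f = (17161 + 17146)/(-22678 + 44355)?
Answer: 34307/59655104 ≈ 0.00057509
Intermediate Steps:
f = 34307/21677 ≈ 1.5826
f/2752 = (34307/21677)/2752 = (34307/21677)*(1/2752) = 34307/59655104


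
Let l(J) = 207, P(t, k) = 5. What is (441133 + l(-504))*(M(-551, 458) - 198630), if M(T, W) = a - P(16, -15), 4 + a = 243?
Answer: -87560090640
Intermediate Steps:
a = 239 (a = -4 + 243 = 239)
M(T, W) = 234 (M(T, W) = 239 - 1*5 = 239 - 5 = 234)
(441133 + l(-504))*(M(-551, 458) - 198630) = (441133 + 207)*(234 - 198630) = 441340*(-198396) = -87560090640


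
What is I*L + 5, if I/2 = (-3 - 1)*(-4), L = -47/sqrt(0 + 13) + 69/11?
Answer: 2263/11 - 1504*sqrt(13)/13 ≈ -211.41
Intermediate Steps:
L = 69/11 - 47*sqrt(13)/13 (L = -47*sqrt(13)/13 + 69*(1/11) = -47*sqrt(13)/13 + 69/11 = 69/11 - 47*sqrt(13)/13 ≈ -6.7627)
I = 32 (I = 2*((-3 - 1)*(-4)) = 2*(-4*(-4)) = 2*16 = 32)
I*L + 5 = 32*(69/11 - 47*sqrt(13)/13) + 5 = (2208/11 - 1504*sqrt(13)/13) + 5 = 2263/11 - 1504*sqrt(13)/13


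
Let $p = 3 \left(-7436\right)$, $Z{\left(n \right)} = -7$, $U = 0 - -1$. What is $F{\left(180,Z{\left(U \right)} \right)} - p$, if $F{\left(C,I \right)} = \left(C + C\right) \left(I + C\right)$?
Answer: $84588$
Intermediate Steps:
$U = 1$ ($U = 0 + 1 = 1$)
$p = -22308$
$F{\left(C,I \right)} = 2 C \left(C + I\right)$
$F{\left(180,Z{\left(U \right)} \right)} - p = 2 \cdot 180 \left(180 - 7\right) - -22308 = 2 \cdot 180 \cdot 173 + 22308 = 62280 + 22308 = 84588$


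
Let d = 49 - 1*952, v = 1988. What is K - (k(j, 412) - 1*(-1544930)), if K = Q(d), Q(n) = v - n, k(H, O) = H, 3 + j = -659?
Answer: -1541377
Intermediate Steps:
j = -662 (j = -3 - 659 = -662)
d = -903 (d = 49 - 952 = -903)
Q(n) = 1988 - n
K = 2891 (K = 1988 - 1*(-903) = 1988 + 903 = 2891)
K - (k(j, 412) - 1*(-1544930)) = 2891 - (-662 - 1*(-1544930)) = 2891 - (-662 + 1544930) = 2891 - 1*1544268 = 2891 - 1544268 = -1541377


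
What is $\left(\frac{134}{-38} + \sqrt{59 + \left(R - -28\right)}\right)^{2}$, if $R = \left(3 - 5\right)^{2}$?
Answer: $\frac{37340}{361} - \frac{134 \sqrt{91}}{19} \approx 36.157$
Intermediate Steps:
$R = 4$ ($R = \left(-2\right)^{2} = 4$)
$\left(\frac{134}{-38} + \sqrt{59 + \left(R - -28\right)}\right)^{2} = \left(\frac{134}{-38} + \sqrt{59 + \left(4 - -28\right)}\right)^{2} = \left(134 \left(- \frac{1}{38}\right) + \sqrt{59 + \left(4 + 28\right)}\right)^{2} = \left(- \frac{67}{19} + \sqrt{59 + 32}\right)^{2} = \left(- \frac{67}{19} + \sqrt{91}\right)^{2}$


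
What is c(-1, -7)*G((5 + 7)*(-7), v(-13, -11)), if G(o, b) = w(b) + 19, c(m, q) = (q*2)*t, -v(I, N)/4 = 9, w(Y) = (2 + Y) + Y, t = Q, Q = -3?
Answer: -2142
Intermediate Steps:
t = -3
w(Y) = 2 + 2*Y
v(I, N) = -36 (v(I, N) = -4*9 = -36)
c(m, q) = -6*q (c(m, q) = (q*2)*(-3) = (2*q)*(-3) = -6*q)
G(o, b) = 21 + 2*b (G(o, b) = (2 + 2*b) + 19 = 21 + 2*b)
c(-1, -7)*G((5 + 7)*(-7), v(-13, -11)) = (-6*(-7))*(21 + 2*(-36)) = 42*(21 - 72) = 42*(-51) = -2142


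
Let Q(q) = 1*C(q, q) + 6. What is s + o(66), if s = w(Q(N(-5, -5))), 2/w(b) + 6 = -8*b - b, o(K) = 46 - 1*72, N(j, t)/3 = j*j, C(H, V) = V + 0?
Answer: -19112/735 ≈ -26.003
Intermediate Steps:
C(H, V) = V
N(j, t) = 3*j² (N(j, t) = 3*(j*j) = 3*j²)
Q(q) = 6 + q (Q(q) = 1*q + 6 = q + 6 = 6 + q)
o(K) = -26 (o(K) = 46 - 72 = -26)
w(b) = 2/(-6 - 9*b) (w(b) = 2/(-6 + (-8*b - b)) = 2/(-6 - 9*b))
s = -2/735 (s = -2/(6 + 9*(6 + 3*(-5)²)) = -2/(6 + 9*(6 + 3*25)) = -2/(6 + 9*(6 + 75)) = -2/(6 + 9*81) = -2/(6 + 729) = -2/735 ≈ -0.0027211)
s + o(66) = -2/735 - 26 = -19112/735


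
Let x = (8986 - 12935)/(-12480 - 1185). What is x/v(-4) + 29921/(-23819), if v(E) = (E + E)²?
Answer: -26073648529/20831144640 ≈ -1.2517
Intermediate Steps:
v(E) = 4*E² (v(E) = (2*E)² = 4*E²)
x = 3949/13665 (x = -3949/(-13665) = -3949*(-1/13665) = 3949/13665 ≈ 0.28899)
x/v(-4) + 29921/(-23819) = 3949/(13665*((4*(-4)²))) + 29921/(-23819) = 3949/(13665*((4*16))) + 29921*(-1/23819) = (3949/13665)/64 - 29921/23819 = (3949/13665)*(1/64) - 29921/23819 = 3949/874560 - 29921/23819 = -26073648529/20831144640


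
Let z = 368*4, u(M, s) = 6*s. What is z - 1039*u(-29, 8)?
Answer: -48400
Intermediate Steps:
z = 1472
z - 1039*u(-29, 8) = 1472 - 6234*8 = 1472 - 1039*48 = 1472 - 49872 = -48400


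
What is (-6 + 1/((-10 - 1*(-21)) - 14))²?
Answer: 361/9 ≈ 40.111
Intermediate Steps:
(-6 + 1/((-10 - 1*(-21)) - 14))² = (-6 + 1/((-10 + 21) - 14))² = (-6 + 1/(11 - 14))² = (-6 + 1/(-3))² = (-6 - ⅓)² = (-19/3)² = 361/9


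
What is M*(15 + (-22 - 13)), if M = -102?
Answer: 2040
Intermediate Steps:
M*(15 + (-22 - 13)) = -102*(15 + (-22 - 13)) = -102*(15 - 35) = -102*(-20) = 2040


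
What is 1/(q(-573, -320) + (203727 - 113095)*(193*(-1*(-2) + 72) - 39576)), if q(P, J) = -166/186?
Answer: -93/213197460227 ≈ -4.3622e-10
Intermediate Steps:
q(P, J) = -83/93 (q(P, J) = -166*1/186 = -83/93)
1/(q(-573, -320) + (203727 - 113095)*(193*(-1*(-2) + 72) - 39576)) = 1/(-83/93 + (203727 - 113095)*(193*(-1*(-2) + 72) - 39576)) = 1/(-83/93 + 90632*(193*(2 + 72) - 39576)) = 1/(-83/93 + 90632*(193*74 - 39576)) = 1/(-83/93 + 90632*(14282 - 39576)) = 1/(-83/93 + 90632*(-25294)) = 1/(-83/93 - 2292445808) = 1/(-213197460227/93) = -93/213197460227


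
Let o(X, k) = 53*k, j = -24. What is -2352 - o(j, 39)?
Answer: -4419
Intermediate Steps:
-2352 - o(j, 39) = -2352 - 53*39 = -2352 - 1*2067 = -2352 - 2067 = -4419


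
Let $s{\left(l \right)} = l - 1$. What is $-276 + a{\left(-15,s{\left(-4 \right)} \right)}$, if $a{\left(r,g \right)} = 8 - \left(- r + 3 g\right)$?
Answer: $-268$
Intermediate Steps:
$s{\left(l \right)} = -1 + l$ ($s{\left(l \right)} = l - 1 = -1 + l$)
$a{\left(r,g \right)} = 8 + r - 3 g$ ($a{\left(r,g \right)} = 8 - \left(- r + 3 g\right) = 8 + r - 3 g$)
$-276 + a{\left(-15,s{\left(-4 \right)} \right)} = -276 - \left(7 + 3 \left(-1 - 4\right)\right) = -276 - -8 = -276 + \left(8 - 15 + 15\right) = -276 + 8 = -268$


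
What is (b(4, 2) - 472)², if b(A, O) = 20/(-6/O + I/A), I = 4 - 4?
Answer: 2062096/9 ≈ 2.2912e+5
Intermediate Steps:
I = 0
b(A, O) = -10*O/3 (b(A, O) = 20/(-6/O + 0/A) = 20/(-6/O + 0) = 20/((-6/O)) = 20*(-O/6) = -10*O/3)
(b(4, 2) - 472)² = (-10/3*2 - 472)² = (-20/3 - 472)² = (-1436/3)² = 2062096/9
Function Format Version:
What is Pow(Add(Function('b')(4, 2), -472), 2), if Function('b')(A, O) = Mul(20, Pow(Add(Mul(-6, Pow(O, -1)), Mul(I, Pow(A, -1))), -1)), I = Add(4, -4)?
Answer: Rational(2062096, 9) ≈ 2.2912e+5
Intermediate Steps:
I = 0
Function('b')(A, O) = Mul(Rational(-10, 3), O) (Function('b')(A, O) = Mul(20, Pow(Add(Mul(-6, Pow(O, -1)), Mul(0, Pow(A, -1))), -1)) = Mul(20, Pow(Add(Mul(-6, Pow(O, -1)), 0), -1)) = Mul(20, Pow(Mul(-6, Pow(O, -1)), -1)) = Mul(20, Mul(Rational(-1, 6), O)) = Mul(Rational(-10, 3), O))
Pow(Add(Function('b')(4, 2), -472), 2) = Pow(Add(Mul(Rational(-10, 3), 2), -472), 2) = Pow(Add(Rational(-20, 3), -472), 2) = Pow(Rational(-1436, 3), 2) = Rational(2062096, 9)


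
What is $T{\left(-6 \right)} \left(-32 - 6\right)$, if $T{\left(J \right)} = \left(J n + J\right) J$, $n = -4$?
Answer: $4104$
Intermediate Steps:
$T{\left(J \right)} = - 3 J^{2}$ ($T{\left(J \right)} = \left(J \left(-4\right) + J\right) J = \left(- 4 J + J\right) J = - 3 J J = - 3 J^{2}$)
$T{\left(-6 \right)} \left(-32 - 6\right) = - 3 \left(-6\right)^{2} \left(-32 - 6\right) = \left(-3\right) 36 \left(-38\right) = \left(-108\right) \left(-38\right) = 4104$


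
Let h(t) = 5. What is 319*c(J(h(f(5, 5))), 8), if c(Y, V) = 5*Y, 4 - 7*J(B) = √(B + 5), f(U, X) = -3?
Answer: 6380/7 - 1595*√10/7 ≈ 190.88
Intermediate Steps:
J(B) = 4/7 - √(5 + B)/7 (J(B) = 4/7 - √(B + 5)/7 = 4/7 - √(5 + B)/7)
319*c(J(h(f(5, 5))), 8) = 319*(5*(4/7 - √(5 + 5)/7)) = 319*(5*(4/7 - √10/7)) = 319*(20/7 - 5*√10/7) = 6380/7 - 1595*√10/7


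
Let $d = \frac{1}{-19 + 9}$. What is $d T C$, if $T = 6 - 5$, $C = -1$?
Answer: $\frac{1}{10} \approx 0.1$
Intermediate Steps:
$d = - \frac{1}{10}$ ($d = \frac{1}{-10} = - \frac{1}{10} \approx -0.1$)
$T = 1$ ($T = 6 - 5 = 1$)
$d T C = \left(- \frac{1}{10}\right) 1 \left(-1\right) = \left(- \frac{1}{10}\right) \left(-1\right) = \frac{1}{10}$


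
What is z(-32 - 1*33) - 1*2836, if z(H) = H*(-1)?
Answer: -2771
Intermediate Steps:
z(H) = -H
z(-32 - 1*33) - 1*2836 = -(-32 - 1*33) - 1*2836 = -(-32 - 33) - 2836 = -1*(-65) - 2836 = 65 - 2836 = -2771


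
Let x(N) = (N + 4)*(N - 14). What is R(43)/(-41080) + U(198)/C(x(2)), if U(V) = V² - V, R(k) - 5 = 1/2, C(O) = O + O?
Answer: -22255101/82160 ≈ -270.88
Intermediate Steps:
x(N) = (-14 + N)*(4 + N) (x(N) = (4 + N)*(-14 + N) = (-14 + N)*(4 + N))
C(O) = 2*O
R(k) = 11/2 (R(k) = 5 + 1/2 = 5 + ½ = 11/2)
R(43)/(-41080) + U(198)/C(x(2)) = (11/2)/(-41080) + (198*(-1 + 198))/((2*(-56 + 2² - 10*2))) = (11/2)*(-1/41080) + (198*197)/((2*(-56 + 4 - 20))) = -11/82160 + 39006/((2*(-72))) = -11/82160 + 39006/(-144) = -11/82160 + 39006*(-1/144) = -11/82160 - 2167/8 = -22255101/82160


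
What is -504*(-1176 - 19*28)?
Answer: 860832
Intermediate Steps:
-504*(-1176 - 19*28) = -504*(-1176 - 532) = -504*(-1708) = 860832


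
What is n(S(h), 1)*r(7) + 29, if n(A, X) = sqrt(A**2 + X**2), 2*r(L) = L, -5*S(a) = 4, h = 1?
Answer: 29 + 7*sqrt(41)/10 ≈ 33.482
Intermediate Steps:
S(a) = -4/5 (S(a) = -1/5*4 = -4/5)
r(L) = L/2
n(S(h), 1)*r(7) + 29 = sqrt((-4/5)**2 + 1**2)*((1/2)*7) + 29 = sqrt(16/25 + 1)*(7/2) + 29 = sqrt(41/25)*(7/2) + 29 = (sqrt(41)/5)*(7/2) + 29 = 7*sqrt(41)/10 + 29 = 29 + 7*sqrt(41)/10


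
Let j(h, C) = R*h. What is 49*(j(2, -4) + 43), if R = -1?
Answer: 2009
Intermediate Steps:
j(h, C) = -h
49*(j(2, -4) + 43) = 49*(-1*2 + 43) = 49*(-2 + 43) = 49*41 = 2009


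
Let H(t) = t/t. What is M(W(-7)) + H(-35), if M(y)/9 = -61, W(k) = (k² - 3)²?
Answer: -548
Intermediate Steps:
W(k) = (-3 + k²)²
M(y) = -549 (M(y) = 9*(-61) = -549)
H(t) = 1
M(W(-7)) + H(-35) = -549 + 1 = -548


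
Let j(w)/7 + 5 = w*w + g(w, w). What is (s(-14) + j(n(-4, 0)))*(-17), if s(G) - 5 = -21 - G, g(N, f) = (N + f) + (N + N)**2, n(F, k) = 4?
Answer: -9843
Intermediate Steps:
g(N, f) = N + f + 4*N**2 (g(N, f) = (N + f) + (2*N)**2 = (N + f) + 4*N**2 = N + f + 4*N**2)
j(w) = -35 + 14*w + 35*w**2 (j(w) = -35 + 7*(w*w + (w + w + 4*w**2)) = -35 + 7*(w**2 + (2*w + 4*w**2)) = -35 + 7*(2*w + 5*w**2) = -35 + (14*w + 35*w**2) = -35 + 14*w + 35*w**2)
s(G) = -16 - G (s(G) = 5 + (-21 - G) = -16 - G)
(s(-14) + j(n(-4, 0)))*(-17) = ((-16 - 1*(-14)) + (-35 + 14*4 + 35*4**2))*(-17) = ((-16 + 14) + (-35 + 56 + 35*16))*(-17) = (-2 + (-35 + 56 + 560))*(-17) = (-2 + 581)*(-17) = 579*(-17) = -9843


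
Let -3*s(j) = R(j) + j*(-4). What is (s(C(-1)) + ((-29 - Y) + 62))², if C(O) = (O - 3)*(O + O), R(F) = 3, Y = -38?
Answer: 58564/9 ≈ 6507.1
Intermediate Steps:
C(O) = 2*O*(-3 + O) (C(O) = (-3 + O)*(2*O) = 2*O*(-3 + O))
s(j) = -1 + 4*j/3 (s(j) = -(3 + j*(-4))/3 = -(3 - 4*j)/3 = -1 + 4*j/3)
(s(C(-1)) + ((-29 - Y) + 62))² = ((-1 + 4*(2*(-1)*(-3 - 1))/3) + ((-29 - 1*(-38)) + 62))² = ((-1 + 4*(2*(-1)*(-4))/3) + ((-29 + 38) + 62))² = ((-1 + (4/3)*8) + (9 + 62))² = ((-1 + 32/3) + 71)² = (29/3 + 71)² = (242/3)² = 58564/9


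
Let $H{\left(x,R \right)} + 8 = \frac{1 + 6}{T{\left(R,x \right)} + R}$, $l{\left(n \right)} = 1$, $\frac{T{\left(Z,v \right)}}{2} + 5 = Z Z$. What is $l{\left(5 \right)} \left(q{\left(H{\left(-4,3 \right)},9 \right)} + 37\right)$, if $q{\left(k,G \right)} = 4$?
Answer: $41$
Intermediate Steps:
$T{\left(Z,v \right)} = -10 + 2 Z^{2}$ ($T{\left(Z,v \right)} = -10 + 2 Z Z = -10 + 2 Z^{2}$)
$H{\left(x,R \right)} = -8 + \frac{7}{-10 + R + 2 R^{2}}$ ($H{\left(x,R \right)} = -8 + \frac{1 + 6}{\left(-10 + 2 R^{2}\right) + R} = -8 + \frac{7}{-10 + R + 2 R^{2}}$)
$l{\left(5 \right)} \left(q{\left(H{\left(-4,3 \right)},9 \right)} + 37\right) = 1 \left(4 + 37\right) = 1 \cdot 41 = 41$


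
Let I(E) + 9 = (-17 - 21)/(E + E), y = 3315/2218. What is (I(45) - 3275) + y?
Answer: -327669007/99810 ≈ -3282.9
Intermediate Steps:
y = 3315/2218 (y = 3315*(1/2218) = 3315/2218 ≈ 1.4946)
I(E) = -9 - 19/E (I(E) = -9 + (-17 - 21)/(E + E) = -9 - 38*1/(2*E) = -9 - 19/E)
(I(45) - 3275) + y = ((-9 - 19/45) - 3275) + 3315/2218 = (-424/45 - 3275) + 3315/2218 = -147799/45 + 3315/2218 = -327669007/99810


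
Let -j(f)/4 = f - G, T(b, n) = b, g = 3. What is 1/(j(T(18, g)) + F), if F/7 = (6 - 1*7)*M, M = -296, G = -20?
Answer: 1/1920 ≈ 0.00052083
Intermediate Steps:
F = 2072 (F = 7*((6 - 1*7)*(-296)) = 7*((6 - 7)*(-296)) = 7*(-1*(-296)) = 7*296 = 2072)
j(f) = -80 - 4*f (j(f) = -4*(f - 1*(-20)) = -4*(f + 20) = -4*(20 + f) = -80 - 4*f)
1/(j(T(18, g)) + F) = 1/((-80 - 4*18) + 2072) = 1/((-80 - 72) + 2072) = 1/(-152 + 2072) = 1/1920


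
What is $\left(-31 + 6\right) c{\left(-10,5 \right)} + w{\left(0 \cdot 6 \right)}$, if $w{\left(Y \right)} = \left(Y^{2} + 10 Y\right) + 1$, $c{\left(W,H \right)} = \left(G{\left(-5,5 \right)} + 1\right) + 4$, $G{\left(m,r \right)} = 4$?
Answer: $-224$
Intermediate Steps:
$c{\left(W,H \right)} = 9$ ($c{\left(W,H \right)} = \left(4 + 1\right) + 4 = 5 + 4 = 9$)
$w{\left(Y \right)} = 1 + Y^{2} + 10 Y$
$\left(-31 + 6\right) c{\left(-10,5 \right)} + w{\left(0 \cdot 6 \right)} = \left(-31 + 6\right) 9 + \left(1 + \left(0 \cdot 6\right)^{2} + 10 \cdot 0 \cdot 6\right) = \left(-25\right) 9 + \left(1 + 0^{2} + 10 \cdot 0\right) = -225 + \left(1 + 0 + 0\right) = -225 + 1 = -224$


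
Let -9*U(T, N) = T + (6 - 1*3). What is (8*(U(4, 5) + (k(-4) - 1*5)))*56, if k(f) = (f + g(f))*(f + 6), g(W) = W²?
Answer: 73472/9 ≈ 8163.6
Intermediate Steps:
U(T, N) = -⅓ - T/9 (U(T, N) = -(T + (6 - 1*3))/9 = -(T + (6 - 3))/9 = -(T + 3)/9 = -(3 + T)/9 = -⅓ - T/9)
k(f) = (6 + f)*(f + f²) (k(f) = (f + f²)*(f + 6) = (f + f²)*(6 + f) = (6 + f)*(f + f²))
(8*(U(4, 5) + (k(-4) - 1*5)))*56 = (8*((-⅓ - ⅑*4) + (-4*(6 + (-4)² + 7*(-4)) - 1*5)))*56 = (8*((-⅓ - 4/9) + (-4*(6 + 16 - 28) - 5)))*56 = (8*(-7/9 + (-4*(-6) - 5)))*56 = (8*(-7/9 + (24 - 5)))*56 = (8*(-7/9 + 19))*56 = (8*(164/9))*56 = (1312/9)*56 = 73472/9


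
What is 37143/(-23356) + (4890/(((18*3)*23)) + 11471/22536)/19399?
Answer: -93355176401647/58711407007608 ≈ -1.5901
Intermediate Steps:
37143/(-23356) + (4890/(((18*3)*23)) + 11471/22536)/19399 = 37143*(-1/23356) + (4890/((54*23)) + 11471*(1/22536))*(1/19399) = -37143/23356 + (4890/1242 + 11471/22536)*(1/19399) = -37143/23356 + (4890*(1/1242) + 11471/22536)*(1/19399) = -37143/23356 + (815/207 + 11471/22536)*(1/19399) = -37143/23356 + (2304593/518328)*(1/19399) = -37143/23356 + 2304593/10055044872 = -93355176401647/58711407007608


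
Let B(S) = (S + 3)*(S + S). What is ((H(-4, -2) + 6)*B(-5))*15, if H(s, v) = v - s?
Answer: 2400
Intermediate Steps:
B(S) = 2*S*(3 + S) (B(S) = (3 + S)*(2*S) = 2*S*(3 + S))
((H(-4, -2) + 6)*B(-5))*15 = (((-2 - 1*(-4)) + 6)*(2*(-5)*(3 - 5)))*15 = (((-2 + 4) + 6)*(2*(-5)*(-2)))*15 = ((2 + 6)*20)*15 = (8*20)*15 = 160*15 = 2400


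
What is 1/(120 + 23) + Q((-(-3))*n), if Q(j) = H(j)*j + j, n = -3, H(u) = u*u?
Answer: -105533/143 ≈ -737.99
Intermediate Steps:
H(u) = u²
Q(j) = j + j³ (Q(j) = j²*j + j = j³ + j = j + j³)
1/(120 + 23) + Q((-(-3))*n) = 1/(120 + 23) + (-(-3)*(-3) + (-(-3)*(-3))³) = 1/143 + (-3*(-1)*(-3) + (-3*(-1)*(-3))³) = 1/143 + (3*(-3) + (3*(-3))³) = 1/143 + (-9 + (-9)³) = 1/143 + (-9 - 729) = 1/143 - 738 = -105533/143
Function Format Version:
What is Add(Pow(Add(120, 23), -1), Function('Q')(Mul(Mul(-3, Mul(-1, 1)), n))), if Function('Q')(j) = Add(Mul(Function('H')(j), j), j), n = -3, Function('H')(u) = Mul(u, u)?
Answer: Rational(-105533, 143) ≈ -737.99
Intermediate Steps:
Function('H')(u) = Pow(u, 2)
Function('Q')(j) = Add(j, Pow(j, 3)) (Function('Q')(j) = Add(Mul(Pow(j, 2), j), j) = Add(Pow(j, 3), j) = Add(j, Pow(j, 3)))
Add(Pow(Add(120, 23), -1), Function('Q')(Mul(Mul(-3, Mul(-1, 1)), n))) = Add(Pow(Add(120, 23), -1), Add(Mul(Mul(-3, Mul(-1, 1)), -3), Pow(Mul(Mul(-3, Mul(-1, 1)), -3), 3))) = Add(Pow(143, -1), Add(Mul(Mul(-3, -1), -3), Pow(Mul(Mul(-3, -1), -3), 3))) = Add(Rational(1, 143), Add(Mul(3, -3), Pow(Mul(3, -3), 3))) = Add(Rational(1, 143), Add(-9, Pow(-9, 3))) = Add(Rational(1, 143), Add(-9, -729)) = Add(Rational(1, 143), -738) = Rational(-105533, 143)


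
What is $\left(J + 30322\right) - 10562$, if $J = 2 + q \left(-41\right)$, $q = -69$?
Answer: $22591$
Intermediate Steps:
$J = 2831$ ($J = 2 - -2829 = 2 + 2829 = 2831$)
$\left(J + 30322\right) - 10562 = \left(2831 + 30322\right) - 10562 = 33153 - 10562 = 22591$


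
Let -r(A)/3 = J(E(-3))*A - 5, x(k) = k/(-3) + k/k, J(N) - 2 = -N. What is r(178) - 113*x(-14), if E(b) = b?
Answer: -9886/3 ≈ -3295.3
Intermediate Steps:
J(N) = 2 - N
x(k) = 1 - k/3 (x(k) = k*(-1/3) + 1 = -k/3 + 1 = 1 - k/3)
r(A) = 15 - 15*A (r(A) = -3*((2 - 1*(-3))*A - 5) = -3*((2 + 3)*A - 5) = -3*(5*A - 5) = -3*(-5 + 5*A) = 15 - 15*A)
r(178) - 113*x(-14) = (15 - 15*178) - 113*(1 - 1/3*(-14)) = (15 - 2670) - 113*(1 + 14/3) = -2655 - 113*17/3 = -2655 - 1*1921/3 = -2655 - 1921/3 = -9886/3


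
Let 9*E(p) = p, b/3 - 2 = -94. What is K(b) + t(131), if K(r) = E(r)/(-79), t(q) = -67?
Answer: -15787/237 ≈ -66.612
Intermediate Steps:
b = -276 (b = 6 + 3*(-94) = 6 - 282 = -276)
E(p) = p/9
K(r) = -r/711 (K(r) = (r/9)/(-79) = (r/9)*(-1/79) = -r/711)
K(b) + t(131) = -1/711*(-276) - 67 = 92/237 - 67 = -15787/237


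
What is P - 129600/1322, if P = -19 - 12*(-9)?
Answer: -5971/661 ≈ -9.0333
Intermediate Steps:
P = 89 (P = -19 + 108 = 89)
P - 129600/1322 = 89 - 129600/1322 = 89 - 162*400/661 = 89 - 64800/661 = -5971/661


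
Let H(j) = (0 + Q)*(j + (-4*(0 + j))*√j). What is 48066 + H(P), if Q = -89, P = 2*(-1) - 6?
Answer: 48778 - 5696*I*√2 ≈ 48778.0 - 8055.4*I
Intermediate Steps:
P = -8 (P = -2 - 6 = -8)
H(j) = -89*j + 356*j^(3/2) (H(j) = (0 - 89)*(j + (-4*(0 + j))*√j) = -89*(j + (-4*j)*√j) = -89*(j - 4*j^(3/2)) = -89*j + 356*j^(3/2))
48066 + H(P) = 48066 + (-89*(-8) + 356*(-8)^(3/2)) = 48066 + (712 + 356*(-16*I*√2)) = 48066 + (712 - 5696*I*√2) = 48778 - 5696*I*√2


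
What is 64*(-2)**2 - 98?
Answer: 158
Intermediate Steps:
64*(-2)**2 - 98 = 64*4 - 98 = 256 - 98 = 158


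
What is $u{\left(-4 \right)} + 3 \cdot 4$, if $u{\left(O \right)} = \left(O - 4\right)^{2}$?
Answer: $76$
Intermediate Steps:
$u{\left(O \right)} = \left(-4 + O\right)^{2}$
$u{\left(-4 \right)} + 3 \cdot 4 = \left(-4 - 4\right)^{2} + 3 \cdot 4 = \left(-8\right)^{2} + 12 = 64 + 12 = 76$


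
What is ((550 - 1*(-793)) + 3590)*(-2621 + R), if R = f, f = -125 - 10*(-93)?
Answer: -8958328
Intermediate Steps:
f = 805 (f = -125 + 930 = 805)
R = 805
((550 - 1*(-793)) + 3590)*(-2621 + R) = ((550 - 1*(-793)) + 3590)*(-2621 + 805) = ((550 + 793) + 3590)*(-1816) = (1343 + 3590)*(-1816) = 4933*(-1816) = -8958328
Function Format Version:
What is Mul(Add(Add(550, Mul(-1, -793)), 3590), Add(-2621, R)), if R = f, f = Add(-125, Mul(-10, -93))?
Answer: -8958328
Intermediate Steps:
f = 805 (f = Add(-125, 930) = 805)
R = 805
Mul(Add(Add(550, Mul(-1, -793)), 3590), Add(-2621, R)) = Mul(Add(Add(550, Mul(-1, -793)), 3590), Add(-2621, 805)) = Mul(Add(Add(550, 793), 3590), -1816) = Mul(Add(1343, 3590), -1816) = Mul(4933, -1816) = -8958328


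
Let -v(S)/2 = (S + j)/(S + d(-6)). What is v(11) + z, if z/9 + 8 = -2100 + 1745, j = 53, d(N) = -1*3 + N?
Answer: -3331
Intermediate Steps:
d(N) = -3 + N
v(S) = -2*(53 + S)/(-9 + S) (v(S) = -2*(S + 53)/(S + (-3 - 6)) = -2*(53 + S)/(S - 9) = -2*(53 + S)/(-9 + S))
z = -3267 (z = -72 + 9*(-2100 + 1745) = -72 + 9*(-355) = -72 - 3195 = -3267)
v(11) + z = 2*(-53 - 1*11)/(-9 + 11) - 3267 = 2*(-53 - 11)/2 - 3267 = 2*(1/2)*(-64) - 3267 = -64 - 3267 = -3331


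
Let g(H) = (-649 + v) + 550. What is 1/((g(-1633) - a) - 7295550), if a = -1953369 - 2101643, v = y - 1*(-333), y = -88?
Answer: -1/3240392 ≈ -3.0860e-7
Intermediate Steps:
v = 245 (v = -88 - 1*(-333) = -88 + 333 = 245)
a = -4055012
g(H) = 146 (g(H) = (-649 + 245) + 550 = -404 + 550 = 146)
1/((g(-1633) - a) - 7295550) = 1/((146 - 1*(-4055012)) - 7295550) = 1/((146 + 4055012) - 7295550) = 1/(4055158 - 7295550) = 1/(-3240392) = -1/3240392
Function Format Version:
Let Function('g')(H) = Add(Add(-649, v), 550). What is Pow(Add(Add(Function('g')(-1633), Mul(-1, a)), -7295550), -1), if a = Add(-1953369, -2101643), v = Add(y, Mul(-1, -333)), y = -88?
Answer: Rational(-1, 3240392) ≈ -3.0860e-7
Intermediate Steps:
v = 245 (v = Add(-88, Mul(-1, -333)) = Add(-88, 333) = 245)
a = -4055012
Function('g')(H) = 146 (Function('g')(H) = Add(Add(-649, 245), 550) = Add(-404, 550) = 146)
Pow(Add(Add(Function('g')(-1633), Mul(-1, a)), -7295550), -1) = Pow(Add(Add(146, Mul(-1, -4055012)), -7295550), -1) = Pow(Add(Add(146, 4055012), -7295550), -1) = Pow(Add(4055158, -7295550), -1) = Pow(-3240392, -1) = Rational(-1, 3240392)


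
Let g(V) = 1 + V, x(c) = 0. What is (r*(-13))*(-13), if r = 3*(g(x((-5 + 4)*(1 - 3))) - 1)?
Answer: 0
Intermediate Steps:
r = 0 (r = 3*((1 + 0) - 1) = 3*(1 - 1) = 3*0 = 0)
(r*(-13))*(-13) = (0*(-13))*(-13) = 0*(-13) = 0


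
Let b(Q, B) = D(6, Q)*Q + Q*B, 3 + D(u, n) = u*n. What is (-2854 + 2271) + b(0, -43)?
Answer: -583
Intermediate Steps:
D(u, n) = -3 + n*u (D(u, n) = -3 + u*n = -3 + n*u)
b(Q, B) = B*Q + Q*(-3 + 6*Q) (b(Q, B) = (-3 + Q*6)*Q + Q*B = (-3 + 6*Q)*Q + B*Q = Q*(-3 + 6*Q) + B*Q = B*Q + Q*(-3 + 6*Q))
(-2854 + 2271) + b(0, -43) = (-2854 + 2271) + 0*(-3 - 43 + 6*0) = -583 + 0*(-3 - 43 + 0) = -583 + 0*(-46) = -583 + 0 = -583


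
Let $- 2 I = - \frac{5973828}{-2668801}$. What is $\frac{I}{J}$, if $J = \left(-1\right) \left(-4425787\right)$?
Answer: $- \frac{2986914}{11811544771387} \approx -2.5288 \cdot 10^{-7}$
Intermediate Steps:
$J = 4425787$
$I = - \frac{2986914}{2668801}$ ($I = - \frac{\left(-5973828\right) \frac{1}{-2668801}}{2} = - \frac{\left(-5973828\right) \left(- \frac{1}{2668801}\right)}{2} = \left(- \frac{1}{2}\right) \frac{5973828}{2668801} = - \frac{2986914}{2668801} \approx -1.1192$)
$\frac{I}{J} = - \frac{2986914}{2668801 \cdot 4425787} = \left(- \frac{2986914}{2668801}\right) \frac{1}{4425787} = - \frac{2986914}{11811544771387}$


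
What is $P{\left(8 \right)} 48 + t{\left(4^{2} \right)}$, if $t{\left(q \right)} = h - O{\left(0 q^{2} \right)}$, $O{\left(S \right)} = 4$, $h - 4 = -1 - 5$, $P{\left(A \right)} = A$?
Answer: $378$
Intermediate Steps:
$h = -2$ ($h = 4 - 6 = -2$)
$t{\left(q \right)} = -6$ ($t{\left(q \right)} = -2 - 4 = -6$)
$P{\left(8 \right)} 48 + t{\left(4^{2} \right)} = 8 \cdot 48 - 6 = 384 - 6 = 378$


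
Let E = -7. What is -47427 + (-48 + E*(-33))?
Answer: -47244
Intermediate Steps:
-47427 + (-48 + E*(-33)) = -47427 + (-48 - 7*(-33)) = -47427 + (-48 + 231) = -47427 + 183 = -47244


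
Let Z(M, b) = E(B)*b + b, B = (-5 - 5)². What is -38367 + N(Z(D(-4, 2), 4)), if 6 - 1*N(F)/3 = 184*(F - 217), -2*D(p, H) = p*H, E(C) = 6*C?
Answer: -1245573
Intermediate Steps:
B = 100 (B = (-10)² = 100)
D(p, H) = -H*p/2 (D(p, H) = -p*H/2 = -H*p/2)
Z(M, b) = 601*b (Z(M, b) = (6*100)*b + b = 600*b + b = 601*b)
N(F) = 119802 - 552*F (N(F) = 18 - 552*(F - 217) = 18 - 552*(-217 + F) = 18 - 3*(-39928 + 184*F) = 18 + (119784 - 552*F) = 119802 - 552*F)
-38367 + N(Z(D(-4, 2), 4)) = -38367 + (119802 - 331752*4) = -38367 + (119802 - 552*2404) = -38367 + (119802 - 1327008) = -38367 - 1207206 = -1245573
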